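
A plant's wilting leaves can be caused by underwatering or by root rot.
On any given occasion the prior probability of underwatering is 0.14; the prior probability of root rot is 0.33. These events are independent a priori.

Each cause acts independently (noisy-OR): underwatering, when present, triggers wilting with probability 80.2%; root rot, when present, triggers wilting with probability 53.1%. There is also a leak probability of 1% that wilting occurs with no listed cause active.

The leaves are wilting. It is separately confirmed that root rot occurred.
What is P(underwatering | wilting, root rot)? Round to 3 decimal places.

P(underwatering | wilting, root rot) ≈ 0.216

Under noisy-OR, P(wilting | causes) = 1 − (1−0.01)·∏(1−qᵢ) over the active causes.
P(wilting | root rot) = 0.53569*0.86 + 0.908067*0.14 = 0.460693 + 0.127129 = 0.587822
Of this, 0.127129 comes from 0.908067*0.14 (the underwatering=true cases).
Hence the posterior is 0.127129/0.587822 ≈ 0.216.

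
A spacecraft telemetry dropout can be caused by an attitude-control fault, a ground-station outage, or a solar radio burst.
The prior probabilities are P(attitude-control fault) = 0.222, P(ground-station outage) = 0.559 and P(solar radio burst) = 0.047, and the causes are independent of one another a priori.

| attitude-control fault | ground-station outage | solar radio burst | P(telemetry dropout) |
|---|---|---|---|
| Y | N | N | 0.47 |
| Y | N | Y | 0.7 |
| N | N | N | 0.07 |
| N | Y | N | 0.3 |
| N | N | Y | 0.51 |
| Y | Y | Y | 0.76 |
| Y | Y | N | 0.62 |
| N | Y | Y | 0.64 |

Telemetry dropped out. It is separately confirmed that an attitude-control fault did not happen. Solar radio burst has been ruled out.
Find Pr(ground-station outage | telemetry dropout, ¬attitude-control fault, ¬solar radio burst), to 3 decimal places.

Weight on ground-station outage=true, given the evidence: 0.3×0.559 = 0.167700
Denominator P(telemetry dropout | ¬attitude-control fault, ¬solar radio burst): 0.07×0.441 + 0.3×0.559 = 0.198570
Posterior = 0.167700 / 0.198570 ≈ 0.845

Pr(ground-station outage | telemetry dropout, ¬attitude-control fault, ¬solar radio burst) ≈ 0.845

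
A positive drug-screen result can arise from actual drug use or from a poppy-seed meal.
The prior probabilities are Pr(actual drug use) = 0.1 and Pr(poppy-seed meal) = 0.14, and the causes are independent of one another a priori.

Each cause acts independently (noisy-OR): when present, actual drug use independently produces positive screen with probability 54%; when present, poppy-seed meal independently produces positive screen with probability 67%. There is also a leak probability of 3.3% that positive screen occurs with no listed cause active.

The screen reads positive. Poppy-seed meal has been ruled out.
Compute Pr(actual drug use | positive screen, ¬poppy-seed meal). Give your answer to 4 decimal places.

Under noisy-OR, P(positive screen | causes) = 1 − (1−0.033)·∏(1−qᵢ) over the active causes.
P(positive screen | ¬poppy-seed meal) = 0.033*0.9 + 0.55518*0.1 = 0.029700 + 0.055518 = 0.085218
Of this, 0.055518 comes from 0.55518*0.1 (the actual drug use=true cases).
Hence the posterior is 0.055518/0.085218 ≈ 0.6515.

Pr(actual drug use | positive screen, ¬poppy-seed meal) ≈ 0.6515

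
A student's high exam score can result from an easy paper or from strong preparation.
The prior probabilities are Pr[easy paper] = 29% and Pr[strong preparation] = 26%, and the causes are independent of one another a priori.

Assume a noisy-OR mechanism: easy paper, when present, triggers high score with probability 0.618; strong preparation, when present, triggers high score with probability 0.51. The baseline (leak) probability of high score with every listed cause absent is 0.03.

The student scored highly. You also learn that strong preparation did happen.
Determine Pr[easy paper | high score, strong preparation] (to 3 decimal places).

Pr[easy paper | high score, strong preparation] ≈ 0.389

Under noisy-OR, P(high score | causes) = 1 − (1−0.03)·∏(1−qᵢ) over the active causes.
Sum P(high score|·) weighted by the priors over both values of easy paper:
  P(high score | strong preparation) = 0.5247·0.71 + 0.818435·0.29
        = 0.372537 + 0.237346 = 0.609883
Keeping only the easy paper-present terms gives 0.237346, so
  P(easy paper | high score, strong preparation) = 0.237346 / 0.609883 ≈ 0.389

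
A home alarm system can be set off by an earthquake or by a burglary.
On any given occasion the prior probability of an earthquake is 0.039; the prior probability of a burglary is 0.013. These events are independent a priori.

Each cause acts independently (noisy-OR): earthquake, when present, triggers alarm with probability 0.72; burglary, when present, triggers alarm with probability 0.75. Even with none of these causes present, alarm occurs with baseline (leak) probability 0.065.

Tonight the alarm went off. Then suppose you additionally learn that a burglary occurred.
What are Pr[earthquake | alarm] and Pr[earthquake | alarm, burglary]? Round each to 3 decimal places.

Under noisy-OR, P(alarm | causes) = 1 − (1−0.065)·∏(1−qᵢ) over the active causes.
Enumerate the 4 (earthquake, burglary) configurations and weight by the priors:
  P(alarm) = 0.065·0.961·0.987 + 0.76625·0.961·0.013 + 0.7382·0.039·0.987 + 0.93455·0.039·0.013
        = 0.061653 + 0.009573 + 0.028416 + 0.000474 = 0.100116
Configurations with earthquake contribute 0.028890, so
  P(earthquake | alarm) = 0.028890 / 0.100116 ≈ 0.289

Now also conditioning on burglary=true:
P(alarm | burglary) = 0.76625·0.961 + 0.93455·0.039 = 0.736366 + 0.036447 = 0.772813
Of this, 0.036447 comes from 0.93455·0.039 (the earthquake=true cases).
Hence the posterior is 0.036447/0.772813 ≈ 0.047.
Conditioning on burglary lowers the posterior on earthquake: the classic explaining-away effect in a common-effect structure.

Pr[earthquake | alarm] ≈ 0.289; Pr[earthquake | alarm, burglary] ≈ 0.047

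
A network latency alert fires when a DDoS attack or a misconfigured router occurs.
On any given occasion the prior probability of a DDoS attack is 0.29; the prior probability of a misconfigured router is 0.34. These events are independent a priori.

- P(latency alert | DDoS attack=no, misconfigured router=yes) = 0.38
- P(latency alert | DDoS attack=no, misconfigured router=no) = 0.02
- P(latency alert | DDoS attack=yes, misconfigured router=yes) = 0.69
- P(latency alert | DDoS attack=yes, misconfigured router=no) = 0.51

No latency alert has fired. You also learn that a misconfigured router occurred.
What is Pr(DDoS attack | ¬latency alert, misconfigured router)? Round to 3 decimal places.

By total probability over both values of DDoS attack:
  P(¬latency alert | misconfigured router) = 0.62*0.71 + 0.31*0.29
        = 0.440200 + 0.089900 = 0.530100
Configurations with DDoS attack contribute 0.089900, so
  P(DDoS attack | ¬latency alert, misconfigured router) = 0.089900 / 0.530100 ≈ 0.170

Pr(DDoS attack | ¬latency alert, misconfigured router) ≈ 0.170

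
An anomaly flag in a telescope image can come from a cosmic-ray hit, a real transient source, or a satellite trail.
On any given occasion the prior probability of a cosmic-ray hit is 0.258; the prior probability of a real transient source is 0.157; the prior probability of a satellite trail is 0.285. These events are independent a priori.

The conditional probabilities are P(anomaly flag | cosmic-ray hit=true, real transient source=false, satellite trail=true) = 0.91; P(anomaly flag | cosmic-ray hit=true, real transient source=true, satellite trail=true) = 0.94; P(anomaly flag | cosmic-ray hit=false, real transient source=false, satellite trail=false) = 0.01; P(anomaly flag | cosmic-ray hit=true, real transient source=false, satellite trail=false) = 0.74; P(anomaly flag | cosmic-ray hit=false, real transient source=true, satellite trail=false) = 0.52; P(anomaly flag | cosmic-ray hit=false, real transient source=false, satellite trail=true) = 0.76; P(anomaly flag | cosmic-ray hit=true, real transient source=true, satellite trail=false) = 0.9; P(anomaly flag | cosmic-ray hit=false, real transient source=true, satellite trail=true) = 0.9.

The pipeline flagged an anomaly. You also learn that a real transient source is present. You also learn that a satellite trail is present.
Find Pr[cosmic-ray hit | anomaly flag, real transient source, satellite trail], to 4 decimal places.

Pr[cosmic-ray hit | anomaly flag, real transient source, satellite trail] ≈ 0.2664

Weight on cosmic-ray hit=true, given the evidence: 0.94×0.258 = 0.242520
Normalizer over all consistent configurations: 0.9×0.742 + 0.94×0.258 = 0.910320
Posterior = 0.242520 / 0.910320 ≈ 0.2664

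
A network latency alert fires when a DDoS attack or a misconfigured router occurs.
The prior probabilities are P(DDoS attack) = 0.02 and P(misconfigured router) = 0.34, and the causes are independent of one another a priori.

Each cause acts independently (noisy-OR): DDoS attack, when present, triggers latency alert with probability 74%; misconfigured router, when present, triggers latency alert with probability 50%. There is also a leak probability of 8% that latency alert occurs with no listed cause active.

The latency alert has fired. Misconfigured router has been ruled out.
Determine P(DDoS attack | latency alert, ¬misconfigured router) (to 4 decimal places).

Under noisy-OR, P(latency alert | causes) = 1 − (1−0.08)·∏(1−qᵢ) over the active causes.
P(latency alert | ¬misconfigured router) = 0.08·0.98 + 0.7608·0.02 = 0.078400 + 0.015216 = 0.093616
Of this, 0.015216 comes from 0.7608·0.02 (the DDoS attack=true cases).
Hence the posterior is 0.015216/0.093616 ≈ 0.1625.

P(DDoS attack | latency alert, ¬misconfigured router) ≈ 0.1625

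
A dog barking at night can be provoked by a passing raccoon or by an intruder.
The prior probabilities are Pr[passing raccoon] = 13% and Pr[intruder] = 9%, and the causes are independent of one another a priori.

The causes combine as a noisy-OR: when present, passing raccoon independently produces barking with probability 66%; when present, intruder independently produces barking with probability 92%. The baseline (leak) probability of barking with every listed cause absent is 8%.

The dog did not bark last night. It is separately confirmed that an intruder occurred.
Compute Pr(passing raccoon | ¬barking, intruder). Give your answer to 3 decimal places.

Pr(passing raccoon | ¬barking, intruder) ≈ 0.048

Under noisy-OR, P(barking | causes) = 1 − (1−0.08)·∏(1−qᵢ) over the active causes.
P(¬barking | intruder) = 0.0736×0.87 + 0.025024×0.13 = 0.064032 + 0.003253 = 0.067285
Restricting to configurations with passing raccoon present: 0.025024×0.13 = 0.003253.
So P(passing raccoon | ¬barking, intruder) = 0.003253/0.067285 ≈ 0.048.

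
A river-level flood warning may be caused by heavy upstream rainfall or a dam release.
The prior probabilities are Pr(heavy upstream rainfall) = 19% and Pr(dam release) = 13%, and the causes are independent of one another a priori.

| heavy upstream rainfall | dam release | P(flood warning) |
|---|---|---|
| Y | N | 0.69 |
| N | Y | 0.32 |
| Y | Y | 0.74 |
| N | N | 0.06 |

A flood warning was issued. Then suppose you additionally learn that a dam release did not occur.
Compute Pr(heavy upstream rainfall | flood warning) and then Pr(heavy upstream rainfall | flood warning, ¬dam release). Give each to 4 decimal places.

Pr(heavy upstream rainfall | flood warning) ≈ 0.6353; Pr(heavy upstream rainfall | flood warning, ¬dam release) ≈ 0.7295

Numerator (weight on configurations with heavy upstream rainfall): 0.114057 + 0.018278 = 0.132335
Normalizer over all consistent configurations: 0.06×0.81×0.87 + 0.32×0.81×0.13 + 0.69×0.19×0.87 + 0.74×0.19×0.13 = 0.208313
Posterior = 0.132335 / 0.208313 ≈ 0.6353

Now also conditioning on dam release≠true:
Sum P(flood warning|·) weighted by the priors over both values of heavy upstream rainfall:
  P(flood warning | ¬dam release) = 0.06*0.81 + 0.69*0.19
        = 0.048600 + 0.131100 = 0.179700
The terms with heavy upstream rainfall present sum to 0.131100, so
  P(heavy upstream rainfall | flood warning, ¬dam release) = 0.131100 / 0.179700 ≈ 0.7295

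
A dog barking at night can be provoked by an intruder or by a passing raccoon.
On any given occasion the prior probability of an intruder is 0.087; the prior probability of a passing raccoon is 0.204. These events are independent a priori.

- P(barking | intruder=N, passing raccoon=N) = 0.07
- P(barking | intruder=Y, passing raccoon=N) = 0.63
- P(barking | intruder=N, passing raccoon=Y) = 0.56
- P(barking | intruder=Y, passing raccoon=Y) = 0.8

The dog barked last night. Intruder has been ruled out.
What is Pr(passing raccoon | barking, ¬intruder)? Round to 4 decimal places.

By total probability over both values of passing raccoon:
  P(barking | ¬intruder) = 0.07*0.796 + 0.56*0.204
        = 0.055720 + 0.114240 = 0.169960
The terms with passing raccoon present sum to 0.114240, so
  P(passing raccoon | barking, ¬intruder) = 0.114240 / 0.169960 ≈ 0.6722

Pr(passing raccoon | barking, ¬intruder) ≈ 0.6722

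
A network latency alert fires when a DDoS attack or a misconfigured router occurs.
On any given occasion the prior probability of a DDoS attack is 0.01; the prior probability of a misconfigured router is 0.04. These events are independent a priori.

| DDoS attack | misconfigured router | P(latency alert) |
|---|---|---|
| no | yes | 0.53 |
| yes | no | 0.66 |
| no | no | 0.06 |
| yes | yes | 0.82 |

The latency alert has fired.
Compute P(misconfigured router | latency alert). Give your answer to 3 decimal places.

For the numerator, keep only misconfigured router=true terms: 0.020988 + 0.000328 = 0.021316
Denominator P(latency alert): 0.06*0.99*0.96 + 0.53*0.99*0.04 + 0.66*0.01*0.96 + 0.82*0.01*0.04 = 0.084676
P(misconfigured router | latency alert) = 0.021316/0.084676 ≈ 0.252

P(misconfigured router | latency alert) ≈ 0.252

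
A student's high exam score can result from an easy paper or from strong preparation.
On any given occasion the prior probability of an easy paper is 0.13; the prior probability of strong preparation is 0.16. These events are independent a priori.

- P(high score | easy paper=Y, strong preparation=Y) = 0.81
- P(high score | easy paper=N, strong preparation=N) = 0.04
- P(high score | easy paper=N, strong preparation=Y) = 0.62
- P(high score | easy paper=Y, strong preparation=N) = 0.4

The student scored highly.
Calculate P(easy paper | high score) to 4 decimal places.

Numerator (weight on configurations with easy paper): 0.043680 + 0.016848 = 0.060528
Denominator P(high score): 0.04×0.87×0.84 + 0.62×0.87×0.16 + 0.4×0.13×0.84 + 0.81×0.13×0.16 = 0.176064
P(easy paper | high score) = 0.060528/0.176064 ≈ 0.3438

P(easy paper | high score) ≈ 0.3438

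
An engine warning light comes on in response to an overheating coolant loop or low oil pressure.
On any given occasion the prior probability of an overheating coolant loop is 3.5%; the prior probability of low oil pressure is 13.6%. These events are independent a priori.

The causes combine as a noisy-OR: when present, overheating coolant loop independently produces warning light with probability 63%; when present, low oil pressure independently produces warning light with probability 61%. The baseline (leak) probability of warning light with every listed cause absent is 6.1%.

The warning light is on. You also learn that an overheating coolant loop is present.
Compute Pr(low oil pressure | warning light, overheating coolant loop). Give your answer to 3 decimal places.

Pr(low oil pressure | warning light, overheating coolant loop) ≈ 0.173

Under noisy-OR, P(warning light | causes) = 1 − (1−0.061)·∏(1−qᵢ) over the active causes.
P(warning light | overheating coolant loop) = 0.65257×0.864 + 0.864502×0.136 = 0.563820 + 0.117572 = 0.681392
The low oil pressure-present share is 0.864502×0.136 = 0.117572.
Hence the posterior is 0.117572/0.681392 ≈ 0.173.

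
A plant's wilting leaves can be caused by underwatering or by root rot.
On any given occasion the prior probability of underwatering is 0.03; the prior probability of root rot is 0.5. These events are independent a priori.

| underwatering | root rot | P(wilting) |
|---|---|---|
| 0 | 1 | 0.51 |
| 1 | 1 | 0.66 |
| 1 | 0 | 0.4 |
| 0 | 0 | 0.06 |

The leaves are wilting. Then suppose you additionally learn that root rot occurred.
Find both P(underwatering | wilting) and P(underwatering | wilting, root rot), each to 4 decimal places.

Weight on underwatering=true, given the evidence: 0.006000 + 0.009900 = 0.015900
Normalizer over all consistent configurations: 0.06×0.97×0.5 + 0.51×0.97×0.5 + 0.4×0.03×0.5 + 0.66×0.03×0.5 = 0.292350
Posterior = 0.015900 / 0.292350 ≈ 0.0544

Now also conditioning on root rot=true:
Enumerate both values of underwatering and weight by the priors:
  P(wilting | root rot) = 0.51×0.97 + 0.66×0.03
        = 0.494700 + 0.019800 = 0.514500
Keeping only the underwatering-present terms gives 0.019800, so
  P(underwatering | wilting, root rot) = 0.019800 / 0.514500 ≈ 0.0385
— root rot explains away the evidence for underwatering.

P(underwatering | wilting) ≈ 0.0544; P(underwatering | wilting, root rot) ≈ 0.0385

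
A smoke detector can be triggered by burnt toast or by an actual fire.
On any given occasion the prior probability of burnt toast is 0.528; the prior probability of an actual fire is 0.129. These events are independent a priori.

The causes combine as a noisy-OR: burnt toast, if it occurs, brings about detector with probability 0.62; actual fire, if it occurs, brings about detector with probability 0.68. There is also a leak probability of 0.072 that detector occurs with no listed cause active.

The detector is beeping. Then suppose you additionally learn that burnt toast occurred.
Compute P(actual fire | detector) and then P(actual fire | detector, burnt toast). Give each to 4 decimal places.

P(actual fire | detector) ≈ 0.2398; P(actual fire | detector, burnt toast) ≈ 0.1687

Under noisy-OR, P(detector | causes) = 1 − (1−0.072)·∏(1−qᵢ) over the active causes.
Sum P(detector|·) weighted by the priors over the 4 (burnt toast, actual fire) configurations:
  P(detector) = 0.072×0.472×0.871 + 0.70304×0.472×0.129 + 0.64736×0.528×0.871 + 0.887155×0.528×0.129
        = 0.029600 + 0.042807 + 0.297713 + 0.060426 = 0.430546
Configurations with actual fire contribute 0.103233, so
  P(actual fire | detector) = 0.103233 / 0.430546 ≈ 0.2398

With the extra evidence:
For the numerator, keep only actual fire=true terms: 0.887155*0.129 = 0.114443
The normalizing constant is 0.64736*0.871 + 0.887155*0.129 = 0.678294
Posterior = 0.114443 / 0.678294 ≈ 0.1687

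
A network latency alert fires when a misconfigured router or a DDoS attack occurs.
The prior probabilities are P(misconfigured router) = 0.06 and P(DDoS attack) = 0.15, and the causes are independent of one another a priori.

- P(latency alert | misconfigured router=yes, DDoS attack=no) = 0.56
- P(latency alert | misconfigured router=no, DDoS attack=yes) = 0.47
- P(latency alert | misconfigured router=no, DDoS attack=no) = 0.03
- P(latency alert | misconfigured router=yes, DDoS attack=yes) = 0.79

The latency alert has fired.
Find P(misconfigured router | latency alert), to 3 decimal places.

P(misconfigured router | latency alert) ≈ 0.283

By total probability over the 4 (misconfigured router, DDoS attack) configurations:
  P(latency alert) = 0.03*0.94*0.85 + 0.47*0.94*0.15 + 0.56*0.06*0.85 + 0.79*0.06*0.15
        = 0.023970 + 0.066270 + 0.028560 + 0.007110 = 0.125910
Keeping only the misconfigured router-present terms gives 0.035670, so
  P(misconfigured router | latency alert) = 0.035670 / 0.125910 ≈ 0.283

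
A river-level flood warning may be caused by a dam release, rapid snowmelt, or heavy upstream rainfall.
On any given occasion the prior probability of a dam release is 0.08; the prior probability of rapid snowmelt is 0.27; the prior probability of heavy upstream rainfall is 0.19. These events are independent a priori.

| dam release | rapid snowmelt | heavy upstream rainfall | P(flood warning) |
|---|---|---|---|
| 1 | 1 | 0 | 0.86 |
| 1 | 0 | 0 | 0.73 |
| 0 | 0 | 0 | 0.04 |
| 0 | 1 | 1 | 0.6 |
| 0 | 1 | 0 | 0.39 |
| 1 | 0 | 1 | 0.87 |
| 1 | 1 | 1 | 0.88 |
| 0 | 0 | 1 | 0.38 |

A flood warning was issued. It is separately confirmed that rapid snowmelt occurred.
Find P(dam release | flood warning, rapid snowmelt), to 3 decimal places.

P(dam release | flood warning, rapid snowmelt) ≈ 0.149

P(flood warning | rapid snowmelt) = 0.39·0.92·0.81 + 0.6·0.92·0.19 + 0.86·0.08·0.81 + 0.88·0.08·0.19 = 0.290628 + 0.104880 + 0.055728 + 0.013376 = 0.464612
Restricting to configurations with dam release present: 0.055728 + 0.013376 = 0.069104.
P(dam release | flood warning, rapid snowmelt) = 0.069104 / 0.464612 ≈ 0.149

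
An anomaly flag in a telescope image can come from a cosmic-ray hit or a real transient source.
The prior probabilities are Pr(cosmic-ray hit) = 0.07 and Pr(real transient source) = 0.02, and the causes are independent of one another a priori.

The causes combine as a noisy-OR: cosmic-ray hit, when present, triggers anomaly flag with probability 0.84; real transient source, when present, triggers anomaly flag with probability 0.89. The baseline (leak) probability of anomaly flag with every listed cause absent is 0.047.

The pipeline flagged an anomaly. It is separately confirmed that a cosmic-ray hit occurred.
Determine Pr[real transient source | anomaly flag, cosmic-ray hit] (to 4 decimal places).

Pr[real transient source | anomaly flag, cosmic-ray hit] ≈ 0.0231

Under noisy-OR, P(anomaly flag | causes) = 1 − (1−0.047)·∏(1−qᵢ) over the active causes.
Enumerate both values of real transient source and weight by the priors:
  P(anomaly flag | cosmic-ray hit) = 0.84752·0.98 + 0.983227·0.02
        = 0.830570 + 0.019665 = 0.850235
The terms with real transient source present sum to 0.019665, so
  P(real transient source | anomaly flag, cosmic-ray hit) = 0.019665 / 0.850235 ≈ 0.0231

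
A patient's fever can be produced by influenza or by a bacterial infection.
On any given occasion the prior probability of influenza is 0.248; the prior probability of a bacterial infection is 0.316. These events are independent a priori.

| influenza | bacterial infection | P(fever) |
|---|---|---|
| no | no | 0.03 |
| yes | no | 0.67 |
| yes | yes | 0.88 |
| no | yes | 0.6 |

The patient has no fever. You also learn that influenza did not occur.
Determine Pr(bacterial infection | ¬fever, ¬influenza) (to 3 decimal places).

Pr(bacterial infection | ¬fever, ¬influenza) ≈ 0.160

Weight on bacterial infection=true, given the evidence: 0.4*0.316 = 0.126400
The normalizing constant is 0.97*0.684 + 0.4*0.316 = 0.789880
Posterior = 0.126400 / 0.789880 ≈ 0.160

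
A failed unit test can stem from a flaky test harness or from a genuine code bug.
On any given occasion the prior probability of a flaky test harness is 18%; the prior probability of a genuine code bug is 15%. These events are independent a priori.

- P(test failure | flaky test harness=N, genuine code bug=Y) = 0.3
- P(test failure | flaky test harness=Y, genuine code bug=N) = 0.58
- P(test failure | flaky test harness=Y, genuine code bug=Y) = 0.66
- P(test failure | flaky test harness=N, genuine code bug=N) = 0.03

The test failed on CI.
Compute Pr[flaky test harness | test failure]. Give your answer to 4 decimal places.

Pr[flaky test harness | test failure] ≈ 0.6483

P(test failure) = 0.03*0.82*0.85 + 0.3*0.82*0.15 + 0.58*0.18*0.85 + 0.66*0.18*0.15 = 0.020910 + 0.036900 + 0.088740 + 0.017820 = 0.164370
Restricting to configurations with flaky test harness present: 0.088740 + 0.017820 = 0.106560.
So P(flaky test harness | test failure) = 0.106560/0.164370 ≈ 0.6483.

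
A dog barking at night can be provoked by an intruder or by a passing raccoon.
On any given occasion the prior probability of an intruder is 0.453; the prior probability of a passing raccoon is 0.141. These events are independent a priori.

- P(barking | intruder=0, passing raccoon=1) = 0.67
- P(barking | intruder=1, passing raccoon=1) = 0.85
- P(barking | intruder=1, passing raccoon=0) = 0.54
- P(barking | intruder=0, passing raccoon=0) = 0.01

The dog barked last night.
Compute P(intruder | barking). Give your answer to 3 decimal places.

P(barking) = 0.01×0.547×0.859 + 0.67×0.547×0.141 + 0.54×0.453×0.859 + 0.85×0.453×0.141 = 0.004699 + 0.051675 + 0.210129 + 0.054292 = 0.320795
Restricting to configurations with intruder present: 0.210129 + 0.054292 = 0.264421.
So P(intruder | barking) = 0.264421/0.320795 ≈ 0.824.

P(intruder | barking) ≈ 0.824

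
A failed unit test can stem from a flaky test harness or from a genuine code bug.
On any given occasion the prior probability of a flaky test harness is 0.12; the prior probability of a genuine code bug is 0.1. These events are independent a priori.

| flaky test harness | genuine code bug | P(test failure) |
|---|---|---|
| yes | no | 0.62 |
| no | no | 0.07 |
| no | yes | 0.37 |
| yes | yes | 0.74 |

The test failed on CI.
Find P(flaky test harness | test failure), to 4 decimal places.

Weight on flaky test harness=true, given the evidence: 0.066960 + 0.008880 = 0.075840
Normalizer over all consistent configurations: 0.07*0.88*0.9 + 0.37*0.88*0.1 + 0.62*0.12*0.9 + 0.74*0.12*0.1 = 0.163840
Posterior = 0.075840 / 0.163840 ≈ 0.4629

P(flaky test harness | test failure) ≈ 0.4629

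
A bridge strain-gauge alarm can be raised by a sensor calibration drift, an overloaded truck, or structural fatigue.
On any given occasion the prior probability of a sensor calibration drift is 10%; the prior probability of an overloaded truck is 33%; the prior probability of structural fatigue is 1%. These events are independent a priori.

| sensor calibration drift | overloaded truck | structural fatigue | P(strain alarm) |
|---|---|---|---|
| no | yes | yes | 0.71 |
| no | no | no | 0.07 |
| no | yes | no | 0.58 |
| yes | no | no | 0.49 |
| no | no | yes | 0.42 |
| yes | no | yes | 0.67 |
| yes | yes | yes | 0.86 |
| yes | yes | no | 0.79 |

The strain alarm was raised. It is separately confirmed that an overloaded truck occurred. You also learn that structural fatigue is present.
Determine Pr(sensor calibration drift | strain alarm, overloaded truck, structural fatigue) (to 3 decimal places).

Pr(sensor calibration drift | strain alarm, overloaded truck, structural fatigue) ≈ 0.119

By total probability over both values of sensor calibration drift:
  P(strain alarm | overloaded truck, structural fatigue) = 0.71×0.9 + 0.86×0.1
        = 0.639000 + 0.086000 = 0.725000
The terms with sensor calibration drift present sum to 0.086000, so
  P(sensor calibration drift | strain alarm, overloaded truck, structural fatigue) = 0.086000 / 0.725000 ≈ 0.119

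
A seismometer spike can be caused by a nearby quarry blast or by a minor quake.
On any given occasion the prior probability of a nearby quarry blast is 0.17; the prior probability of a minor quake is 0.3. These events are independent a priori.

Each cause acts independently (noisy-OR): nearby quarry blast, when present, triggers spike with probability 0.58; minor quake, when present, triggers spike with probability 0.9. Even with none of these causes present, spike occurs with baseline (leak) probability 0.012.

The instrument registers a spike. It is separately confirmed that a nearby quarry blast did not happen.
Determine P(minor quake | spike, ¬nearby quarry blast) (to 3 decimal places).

Under noisy-OR, P(spike | causes) = 1 − (1−0.012)·∏(1−qᵢ) over the active causes.
Sum P(spike|·) weighted by the priors over both values of minor quake:
  P(spike | ¬nearby quarry blast) = 0.012·0.7 + 0.9012·0.3
        = 0.008400 + 0.270360 = 0.278760
Configurations with minor quake contribute 0.270360, so
  P(minor quake | spike, ¬nearby quarry blast) = 0.270360 / 0.278760 ≈ 0.970

P(minor quake | spike, ¬nearby quarry blast) ≈ 0.970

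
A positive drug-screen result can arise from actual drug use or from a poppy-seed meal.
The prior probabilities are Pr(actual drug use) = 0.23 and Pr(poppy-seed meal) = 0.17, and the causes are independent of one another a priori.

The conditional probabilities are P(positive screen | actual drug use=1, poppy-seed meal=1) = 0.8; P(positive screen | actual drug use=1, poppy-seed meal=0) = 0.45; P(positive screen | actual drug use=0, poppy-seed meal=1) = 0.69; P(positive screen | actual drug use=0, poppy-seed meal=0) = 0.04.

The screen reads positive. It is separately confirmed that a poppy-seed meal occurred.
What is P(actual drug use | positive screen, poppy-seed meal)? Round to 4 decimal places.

Weight on actual drug use=true, given the evidence: 0.8*0.23 = 0.184000
Denominator P(positive screen | poppy-seed meal): 0.69*0.77 + 0.8*0.23 = 0.715300
Posterior = 0.184000 / 0.715300 ≈ 0.2572

P(actual drug use | positive screen, poppy-seed meal) ≈ 0.2572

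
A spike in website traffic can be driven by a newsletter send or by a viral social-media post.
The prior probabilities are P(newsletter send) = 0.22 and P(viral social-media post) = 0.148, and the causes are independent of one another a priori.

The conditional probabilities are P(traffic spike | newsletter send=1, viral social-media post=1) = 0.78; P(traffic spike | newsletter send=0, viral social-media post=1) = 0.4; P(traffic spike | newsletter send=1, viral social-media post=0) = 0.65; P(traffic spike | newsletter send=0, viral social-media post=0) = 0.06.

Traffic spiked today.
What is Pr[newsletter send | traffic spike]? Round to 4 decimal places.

Weight on newsletter send=true, given the evidence: 0.121836 + 0.025397 = 0.147233
The normalizing constant is 0.06×0.78×0.852 + 0.4×0.78×0.148 + 0.65×0.22×0.852 + 0.78×0.22×0.148 = 0.233283
Posterior = 0.147233 / 0.233283 ≈ 0.6311

Pr[newsletter send | traffic spike] ≈ 0.6311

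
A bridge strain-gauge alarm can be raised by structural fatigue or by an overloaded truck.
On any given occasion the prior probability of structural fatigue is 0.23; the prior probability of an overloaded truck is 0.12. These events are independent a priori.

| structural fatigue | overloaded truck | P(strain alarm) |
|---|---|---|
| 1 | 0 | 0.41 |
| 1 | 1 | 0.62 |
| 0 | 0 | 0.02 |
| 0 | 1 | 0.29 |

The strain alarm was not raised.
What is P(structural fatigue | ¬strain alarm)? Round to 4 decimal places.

Enumerate the 4 (structural fatigue, overloaded truck) configurations and weight by the priors:
  P(¬strain alarm) = 0.98*0.77*0.88 + 0.71*0.77*0.12 + 0.59*0.23*0.88 + 0.38*0.23*0.12
        = 0.664048 + 0.065604 + 0.119416 + 0.010488 = 0.859556
The terms with structural fatigue present sum to 0.129904, so
  P(structural fatigue | ¬strain alarm) = 0.129904 / 0.859556 ≈ 0.1511

P(structural fatigue | ¬strain alarm) ≈ 0.1511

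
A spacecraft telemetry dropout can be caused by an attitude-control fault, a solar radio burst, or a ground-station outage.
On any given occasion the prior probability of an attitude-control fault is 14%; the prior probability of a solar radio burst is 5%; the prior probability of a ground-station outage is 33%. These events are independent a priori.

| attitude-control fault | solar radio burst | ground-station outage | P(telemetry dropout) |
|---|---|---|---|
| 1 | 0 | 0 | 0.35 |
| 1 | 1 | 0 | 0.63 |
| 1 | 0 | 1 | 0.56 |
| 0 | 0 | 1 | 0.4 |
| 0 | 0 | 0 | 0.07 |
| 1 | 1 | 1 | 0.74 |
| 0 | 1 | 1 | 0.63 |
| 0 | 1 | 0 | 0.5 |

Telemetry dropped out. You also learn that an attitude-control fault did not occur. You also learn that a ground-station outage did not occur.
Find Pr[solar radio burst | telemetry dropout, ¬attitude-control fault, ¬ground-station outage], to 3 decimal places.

Sum P(telemetry dropout|·) weighted by the priors over both values of solar radio burst:
  P(telemetry dropout | ¬attitude-control fault, ¬ground-station outage) = 0.07×0.95 + 0.5×0.05
        = 0.066500 + 0.025000 = 0.091500
Configurations with solar radio burst contribute 0.025000, so
  P(solar radio burst | telemetry dropout, ¬attitude-control fault, ¬ground-station outage) = 0.025000 / 0.091500 ≈ 0.273

Pr[solar radio burst | telemetry dropout, ¬attitude-control fault, ¬ground-station outage] ≈ 0.273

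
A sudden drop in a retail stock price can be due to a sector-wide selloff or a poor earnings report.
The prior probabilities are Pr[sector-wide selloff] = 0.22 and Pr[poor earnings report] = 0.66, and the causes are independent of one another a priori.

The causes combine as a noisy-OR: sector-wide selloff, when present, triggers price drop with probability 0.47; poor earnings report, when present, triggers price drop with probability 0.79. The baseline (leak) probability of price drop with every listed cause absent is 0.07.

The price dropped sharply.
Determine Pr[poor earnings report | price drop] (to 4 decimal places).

Pr[poor earnings report | price drop] ≈ 0.9060

Under noisy-OR, P(price drop | causes) = 1 − (1−0.07)·∏(1−qᵢ) over the active causes.
By total probability over the 4 (sector-wide selloff, poor earnings report) configurations:
  P(price drop) = 0.07*0.78*0.34 + 0.8047*0.78*0.66 + 0.5071*0.22*0.34 + 0.896491*0.22*0.66
        = 0.018564 + 0.414260 + 0.037931 + 0.130170 = 0.600925
Configurations with poor earnings report contribute 0.544430, so
  P(poor earnings report | price drop) = 0.544430 / 0.600925 ≈ 0.9060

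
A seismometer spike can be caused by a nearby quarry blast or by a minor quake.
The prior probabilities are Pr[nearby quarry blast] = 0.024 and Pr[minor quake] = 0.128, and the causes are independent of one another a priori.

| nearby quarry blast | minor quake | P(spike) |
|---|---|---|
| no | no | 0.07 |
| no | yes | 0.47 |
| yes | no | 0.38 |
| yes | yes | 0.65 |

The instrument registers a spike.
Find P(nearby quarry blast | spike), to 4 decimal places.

P(spike) = 0.07·0.976·0.872 + 0.47·0.976·0.128 + 0.38·0.024·0.872 + 0.65·0.024·0.128 = 0.059575 + 0.058716 + 0.007953 + 0.001997 = 0.128241
The nearby quarry blast-present share is 0.007953 + 0.001997 = 0.009950.
Hence the posterior is 0.009950/0.128241 ≈ 0.0776.

P(nearby quarry blast | spike) ≈ 0.0776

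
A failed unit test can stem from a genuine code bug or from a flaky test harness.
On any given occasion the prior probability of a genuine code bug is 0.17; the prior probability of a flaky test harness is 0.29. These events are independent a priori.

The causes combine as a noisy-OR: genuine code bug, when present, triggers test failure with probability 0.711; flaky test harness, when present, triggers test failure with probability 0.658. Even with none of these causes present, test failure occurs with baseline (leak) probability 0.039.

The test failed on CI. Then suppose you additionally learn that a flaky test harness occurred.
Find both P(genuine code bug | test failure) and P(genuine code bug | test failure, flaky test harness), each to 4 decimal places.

Under noisy-OR, P(test failure | causes) = 1 − (1−0.039)·∏(1−qᵢ) over the active causes.
P(test failure) = 0.039×0.83×0.71 + 0.671338×0.83×0.29 + 0.722271×0.17×0.71 + 0.905017×0.17×0.29 = 0.022983 + 0.161591 + 0.087178 + 0.044617 = 0.316369
Restricting to configurations with genuine code bug present: 0.087178 + 0.044617 = 0.131795.
Hence the posterior is 0.131795/0.316369 ≈ 0.4166.

With the extra evidence:
Sum P(test failure|·) weighted by the priors over both values of genuine code bug:
  P(test failure | flaky test harness) = 0.671338×0.83 + 0.905017×0.17
        = 0.557211 + 0.153853 = 0.711064
Configurations with genuine code bug contribute 0.153853, so
  P(genuine code bug | test failure, flaky test harness) = 0.153853 / 0.711064 ≈ 0.2164
The drop from 0.4166 to 0.2164 is the explaining-away (discounting) effect.

P(genuine code bug | test failure) ≈ 0.4166; P(genuine code bug | test failure, flaky test harness) ≈ 0.2164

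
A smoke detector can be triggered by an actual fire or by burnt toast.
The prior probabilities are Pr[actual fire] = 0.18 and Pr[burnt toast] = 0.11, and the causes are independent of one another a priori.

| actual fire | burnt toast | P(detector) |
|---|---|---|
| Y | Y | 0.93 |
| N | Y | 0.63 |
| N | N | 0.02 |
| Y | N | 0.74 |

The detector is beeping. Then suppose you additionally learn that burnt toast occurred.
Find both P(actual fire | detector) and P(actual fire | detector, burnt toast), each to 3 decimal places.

Weight on actual fire=true, given the evidence: 0.118548 + 0.018414 = 0.136962
Denominator P(detector): 0.02×0.82×0.89 + 0.63×0.82×0.11 + 0.74×0.18×0.89 + 0.93×0.18×0.11 = 0.208384
P(actual fire | detector) = 0.136962/0.208384 ≈ 0.657

Now condition on the additional information:
P(detector | burnt toast) = 0.63×0.82 + 0.93×0.18 = 0.516600 + 0.167400 = 0.684000
Of this, 0.167400 comes from 0.93×0.18 (the actual fire=true cases).
Hence the posterior is 0.167400/0.684000 ≈ 0.245.
This is intercausal reasoning (explaining away): once burnt toast accounts for the detector, actual fire becomes less likely.

P(actual fire | detector) ≈ 0.657; P(actual fire | detector, burnt toast) ≈ 0.245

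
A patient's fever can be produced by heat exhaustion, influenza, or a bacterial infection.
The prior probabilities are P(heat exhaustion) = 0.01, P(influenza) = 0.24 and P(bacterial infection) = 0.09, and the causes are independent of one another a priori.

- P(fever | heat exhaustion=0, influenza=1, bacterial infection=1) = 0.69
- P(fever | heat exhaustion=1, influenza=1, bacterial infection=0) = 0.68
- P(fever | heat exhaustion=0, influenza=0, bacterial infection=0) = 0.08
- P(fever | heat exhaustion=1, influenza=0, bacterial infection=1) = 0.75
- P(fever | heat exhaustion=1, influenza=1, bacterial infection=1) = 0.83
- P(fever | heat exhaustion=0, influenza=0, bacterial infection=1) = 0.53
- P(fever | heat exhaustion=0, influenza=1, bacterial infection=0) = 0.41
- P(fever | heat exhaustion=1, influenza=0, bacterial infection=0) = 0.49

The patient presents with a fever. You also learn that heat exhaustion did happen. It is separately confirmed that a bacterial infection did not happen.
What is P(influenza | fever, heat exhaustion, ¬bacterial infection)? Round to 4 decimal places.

Weight on influenza=true, given the evidence: 0.68×0.24 = 0.163200
The normalizing constant is 0.49×0.76 + 0.68×0.24 = 0.535600
Posterior = 0.163200 / 0.535600 ≈ 0.3047

P(influenza | fever, heat exhaustion, ¬bacterial infection) ≈ 0.3047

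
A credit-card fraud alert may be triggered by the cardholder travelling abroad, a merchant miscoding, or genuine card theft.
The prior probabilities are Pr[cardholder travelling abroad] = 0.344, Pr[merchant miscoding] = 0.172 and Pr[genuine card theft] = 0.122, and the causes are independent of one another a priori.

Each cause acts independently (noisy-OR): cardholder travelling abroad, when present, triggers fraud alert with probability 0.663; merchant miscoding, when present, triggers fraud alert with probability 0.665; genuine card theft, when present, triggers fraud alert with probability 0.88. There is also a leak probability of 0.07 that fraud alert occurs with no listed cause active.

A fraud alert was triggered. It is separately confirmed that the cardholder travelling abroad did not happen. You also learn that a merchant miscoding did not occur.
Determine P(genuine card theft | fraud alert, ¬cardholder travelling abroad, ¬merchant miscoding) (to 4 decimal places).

Under noisy-OR, P(fraud alert | causes) = 1 − (1−0.07)·∏(1−qᵢ) over the active causes.
Weight on genuine card theft=true, given the evidence: 0.8884·0.122 = 0.108385
Denominator P(fraud alert | ¬cardholder travelling abroad, ¬merchant miscoding): 0.07·0.878 + 0.8884·0.122 = 0.169845
Posterior = 0.108385 / 0.169845 ≈ 0.6381

P(genuine card theft | fraud alert, ¬cardholder travelling abroad, ¬merchant miscoding) ≈ 0.6381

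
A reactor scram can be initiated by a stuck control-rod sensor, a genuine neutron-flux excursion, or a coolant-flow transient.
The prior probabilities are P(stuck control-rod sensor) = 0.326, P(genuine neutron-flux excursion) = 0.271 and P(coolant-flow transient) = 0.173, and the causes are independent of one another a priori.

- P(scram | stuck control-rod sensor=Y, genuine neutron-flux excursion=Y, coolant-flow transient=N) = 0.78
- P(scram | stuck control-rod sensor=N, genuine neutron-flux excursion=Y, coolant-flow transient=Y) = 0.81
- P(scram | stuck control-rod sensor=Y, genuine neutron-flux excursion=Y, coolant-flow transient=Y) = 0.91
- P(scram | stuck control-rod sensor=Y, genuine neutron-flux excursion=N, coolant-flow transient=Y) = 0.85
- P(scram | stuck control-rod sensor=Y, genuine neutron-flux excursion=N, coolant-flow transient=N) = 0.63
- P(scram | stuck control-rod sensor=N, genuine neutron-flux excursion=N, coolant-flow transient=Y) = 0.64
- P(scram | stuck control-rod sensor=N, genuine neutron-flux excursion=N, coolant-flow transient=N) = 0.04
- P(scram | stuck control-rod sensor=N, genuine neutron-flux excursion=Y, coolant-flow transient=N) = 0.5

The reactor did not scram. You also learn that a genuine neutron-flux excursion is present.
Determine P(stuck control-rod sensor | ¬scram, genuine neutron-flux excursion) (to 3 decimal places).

P(¬scram | genuine neutron-flux excursion) = 0.5·0.674·0.827 + 0.19·0.674·0.173 + 0.22·0.326·0.827 + 0.09·0.326·0.173 = 0.278699 + 0.022154 + 0.059312 + 0.005076 = 0.365241
Restricting to configurations with stuck control-rod sensor present: 0.059312 + 0.005076 = 0.064388.
Hence the posterior is 0.064388/0.365241 ≈ 0.176.

P(stuck control-rod sensor | ¬scram, genuine neutron-flux excursion) ≈ 0.176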